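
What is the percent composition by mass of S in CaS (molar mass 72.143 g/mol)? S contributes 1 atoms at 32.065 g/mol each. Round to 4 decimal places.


pct = 100 * (n_elem * M_elem) / M_total
mass_contribution = 1 * 32.065 = 32.065 g/mol
pct = 100 * 32.065 / 72.143
pct = 44.44644664 %, rounded to 4 dp:

44.4464 %


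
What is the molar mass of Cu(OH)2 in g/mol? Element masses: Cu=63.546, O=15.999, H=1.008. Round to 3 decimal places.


M = sum(count * atomic_mass) over atoms.
M = 1*63.546 + 2*15.999 + 2*1.008
M = 63.546 + 31.998 + 2.016
M = 97.56 g/mol, rounded to 3 dp:

97.560 g/mol


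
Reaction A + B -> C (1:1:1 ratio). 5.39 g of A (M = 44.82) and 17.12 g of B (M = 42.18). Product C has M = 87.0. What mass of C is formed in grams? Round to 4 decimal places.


Find moles of each reactant; the smaller value is the limiting reagent in a 1:1:1 reaction, so moles_C equals moles of the limiter.
n_A = mass_A / M_A = 5.39 / 44.82 = 0.120259 mol
n_B = mass_B / M_B = 17.12 / 42.18 = 0.40588 mol
Limiting reagent: A (smaller), n_limiting = 0.120259 mol
mass_C = n_limiting * M_C = 0.120259 * 87.0
mass_C = 10.462533 g, rounded to 4 dp:

10.4625 g


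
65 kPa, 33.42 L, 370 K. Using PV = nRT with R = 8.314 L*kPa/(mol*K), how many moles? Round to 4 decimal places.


PV = nRT, solve for n = PV / (RT).
PV = 65 * 33.42 = 2172.3
RT = 8.314 * 370 = 3076.18
n = 2172.3 / 3076.18
n = 0.70616804 mol, rounded to 4 dp:

0.7062 mol


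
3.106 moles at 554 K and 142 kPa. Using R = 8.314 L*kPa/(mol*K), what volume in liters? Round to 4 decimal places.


PV = nRT, solve for V = nRT / P.
nRT = 3.106 * 8.314 * 554 = 14306.0993
V = 14306.0993 / 142
V = 100.74717817 L, rounded to 4 dp:

100.7472 L


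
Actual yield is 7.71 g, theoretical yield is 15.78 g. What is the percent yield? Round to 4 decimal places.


% yield = 100 * actual / theoretical
% yield = 100 * 7.71 / 15.78
% yield = 48.85931559 %, rounded to 4 dp:

48.8593 %


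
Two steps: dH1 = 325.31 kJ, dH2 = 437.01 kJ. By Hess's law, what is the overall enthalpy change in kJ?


Hess's law: enthalpy is a state function, so add the step enthalpies.
dH_total = dH1 + dH2 = 325.31 + (437.01)
dH_total = 762.32 kJ:

762.32 kJ


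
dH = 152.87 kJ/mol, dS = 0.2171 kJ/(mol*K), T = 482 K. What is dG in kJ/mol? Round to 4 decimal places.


Gibbs: dG = dH - T*dS (consistent units, dS already in kJ/(mol*K)).
T*dS = 482 * 0.2171 = 104.6422
dG = 152.87 - (104.6422)
dG = 48.2278 kJ/mol, rounded to 4 dp:

48.2278 kJ/mol


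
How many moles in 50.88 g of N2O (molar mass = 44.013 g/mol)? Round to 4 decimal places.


n = mass / M
n = 50.88 / 44.013
n = 1.15602208 mol, rounded to 4 dp:

1.1560 mol


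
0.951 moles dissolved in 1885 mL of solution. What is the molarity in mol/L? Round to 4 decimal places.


Convert volume to liters: V_L = V_mL / 1000.
V_L = 1885 / 1000 = 1.885 L
M = n / V_L = 0.951 / 1.885
M = 0.50450928 mol/L, rounded to 4 dp:

0.5045 mol/L


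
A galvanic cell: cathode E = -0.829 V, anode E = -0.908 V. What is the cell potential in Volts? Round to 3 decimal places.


Standard cell potential: E_cell = E_cathode - E_anode.
E_cell = -0.829 - (-0.908)
E_cell = 0.079 V, rounded to 3 dp:

0.079 V


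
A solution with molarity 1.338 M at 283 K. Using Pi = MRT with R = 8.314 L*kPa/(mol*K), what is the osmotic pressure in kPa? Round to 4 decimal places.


Osmotic pressure (van't Hoff): Pi = M*R*T.
RT = 8.314 * 283 = 2352.862
Pi = 1.338 * 2352.862
Pi = 3148.129356 kPa, rounded to 4 dp:

3148.1294 kPa


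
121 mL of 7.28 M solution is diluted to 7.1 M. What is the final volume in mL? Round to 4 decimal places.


Dilution: M1*V1 = M2*V2, solve for V2.
V2 = M1*V1 / M2
V2 = 7.28 * 121 / 7.1
V2 = 880.88 / 7.1
V2 = 124.06760563 mL, rounded to 4 dp:

124.0676 mL


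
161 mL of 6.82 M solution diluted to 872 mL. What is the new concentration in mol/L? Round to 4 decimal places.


Dilution: M1*V1 = M2*V2, solve for M2.
M2 = M1*V1 / V2
M2 = 6.82 * 161 / 872
M2 = 1098.02 / 872
M2 = 1.25919725 mol/L, rounded to 4 dp:

1.2592 mol/L


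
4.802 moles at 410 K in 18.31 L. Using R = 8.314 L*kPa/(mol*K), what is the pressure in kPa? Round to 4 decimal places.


PV = nRT, solve for P = nRT / V.
nRT = 4.802 * 8.314 * 410 = 16368.7695
P = 16368.7695 / 18.31
P = 893.97976516 kPa, rounded to 4 dp:

893.9798 kPa


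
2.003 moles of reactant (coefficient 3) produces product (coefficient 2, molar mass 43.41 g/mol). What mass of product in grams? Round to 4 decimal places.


Use the coefficient ratio to convert reactant moles to product moles, then multiply by the product's molar mass.
moles_P = moles_R * (coeff_P / coeff_R) = 2.003 * (2/3) = 1.335333
mass_P = moles_P * M_P = 1.335333 * 43.41
mass_P = 57.96680553 g, rounded to 4 dp:

57.9668 g


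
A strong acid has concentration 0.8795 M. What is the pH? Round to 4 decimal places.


A strong acid dissociates completely, so [H+] equals the given concentration.
pH = -log10([H+]) = -log10(0.8795)
pH = 0.05576416, rounded to 4 dp:

0.0558


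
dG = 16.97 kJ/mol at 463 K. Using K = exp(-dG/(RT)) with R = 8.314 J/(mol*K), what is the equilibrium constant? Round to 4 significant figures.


dG is in kJ/mol; multiply by 1000 to match R in J/(mol*K).
RT = 8.314 * 463 = 3849.382 J/mol
exponent = -dG*1000 / (RT) = -(16.97*1000) / 3849.382 = -4.40849986
K = exp(-4.40849986)
K = 0.012173426, rounded to 4 significant figures:

0.01217


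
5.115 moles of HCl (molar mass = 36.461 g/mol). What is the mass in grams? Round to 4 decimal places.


mass = n * M
mass = 5.115 * 36.461
mass = 186.498015 g, rounded to 4 dp:

186.4980 g


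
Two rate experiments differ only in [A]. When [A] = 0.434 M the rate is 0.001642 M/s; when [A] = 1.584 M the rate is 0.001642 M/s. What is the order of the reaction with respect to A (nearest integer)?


Rate is proportional to [A]^n, so rate2/rate1 = ([A]2/[A]1)^n. Take logs to solve for n.
rate2/rate1 = 0.001642 / 0.001642 = 1.0
[A]2/[A]1 = 1.584 / 0.434 = 3.6498
n = ln(1.0) / ln(3.6498) = 0.0
Nearest integer order:

0


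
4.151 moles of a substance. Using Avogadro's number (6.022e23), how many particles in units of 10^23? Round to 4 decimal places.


N = n * NA, then divide by 1e23 for the requested units.
N / 1e23 = n * 6.022
N / 1e23 = 4.151 * 6.022
N / 1e23 = 24.997322, rounded to 4 dp:

24.9973


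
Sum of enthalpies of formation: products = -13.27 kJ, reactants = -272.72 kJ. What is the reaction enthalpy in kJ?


dH_rxn = sum(dH_f products) - sum(dH_f reactants)
dH_rxn = -13.27 - (-272.72)
dH_rxn = 259.45 kJ:

259.45 kJ


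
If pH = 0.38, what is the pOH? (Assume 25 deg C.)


At 25 deg C, pH + pOH = 14.
pOH = 14 - pH = 14 - 0.38
pOH = 13.62:

13.62


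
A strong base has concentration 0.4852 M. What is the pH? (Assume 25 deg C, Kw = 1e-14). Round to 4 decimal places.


A strong base dissociates completely, so [OH-] equals the given concentration.
pOH = -log10([OH-]) = -log10(0.4852) = 0.314079
pH = 14 - pOH = 14 - 0.314079
pH = 13.685921, rounded to 4 dp:

13.6859


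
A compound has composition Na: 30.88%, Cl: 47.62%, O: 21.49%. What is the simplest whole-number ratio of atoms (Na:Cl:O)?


Assume 100 g of compound, divide each mass% by atomic mass to get moles, then normalize by the smallest to get a raw atom ratio.
Moles per 100 g: Na: 30.88/22.99 = 1.3432, Cl: 47.62/35.453 = 1.3432, O: 21.49/15.999 = 1.3432
Raw ratio (divide by min = 1.3432): Na: 1.0, Cl: 1.0, O: 1.0
Multiply by 1 to clear fractions: Na: 1.0 ~= 1, Cl: 1.0 ~= 1, O: 1.0 ~= 1
Reduce by GCD to get the simplest whole-number ratio:

1:1:1


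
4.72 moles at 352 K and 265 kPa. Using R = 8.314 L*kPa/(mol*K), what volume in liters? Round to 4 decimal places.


PV = nRT, solve for V = nRT / P.
nRT = 4.72 * 8.314 * 352 = 13813.2122
V = 13813.2122 / 265
V = 52.12532906 L, rounded to 4 dp:

52.1253 L


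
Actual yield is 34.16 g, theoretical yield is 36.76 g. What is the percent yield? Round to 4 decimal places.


% yield = 100 * actual / theoretical
% yield = 100 * 34.16 / 36.76
% yield = 92.92709467 %, rounded to 4 dp:

92.9271 %


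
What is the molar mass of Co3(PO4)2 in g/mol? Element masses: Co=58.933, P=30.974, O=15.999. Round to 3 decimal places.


M = sum(count * atomic_mass) over atoms.
M = 3*58.933 + 2*30.974 + 8*15.999
M = 176.799 + 61.948 + 127.992
M = 366.739 g/mol, rounded to 3 dp:

366.739 g/mol


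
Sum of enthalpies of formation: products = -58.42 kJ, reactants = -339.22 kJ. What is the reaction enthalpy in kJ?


dH_rxn = sum(dH_f products) - sum(dH_f reactants)
dH_rxn = -58.42 - (-339.22)
dH_rxn = 280.8 kJ:

280.80 kJ


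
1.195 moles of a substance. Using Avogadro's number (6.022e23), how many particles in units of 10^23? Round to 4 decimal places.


N = n * NA, then divide by 1e23 for the requested units.
N / 1e23 = n * 6.022
N / 1e23 = 1.195 * 6.022
N / 1e23 = 7.19629, rounded to 4 dp:

7.1963


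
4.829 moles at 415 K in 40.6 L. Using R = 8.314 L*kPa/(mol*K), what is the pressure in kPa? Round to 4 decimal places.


PV = nRT, solve for P = nRT / V.
nRT = 4.829 * 8.314 * 415 = 16661.547
P = 16661.547 / 40.6
P = 410.38293103 kPa, rounded to 4 dp:

410.3829 kPa


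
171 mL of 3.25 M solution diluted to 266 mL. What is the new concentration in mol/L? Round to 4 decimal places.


Dilution: M1*V1 = M2*V2, solve for M2.
M2 = M1*V1 / V2
M2 = 3.25 * 171 / 266
M2 = 555.75 / 266
M2 = 2.08928571 mol/L, rounded to 4 dp:

2.0893 mol/L


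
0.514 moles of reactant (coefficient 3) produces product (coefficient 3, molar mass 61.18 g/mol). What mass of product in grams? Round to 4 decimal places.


Use the coefficient ratio to convert reactant moles to product moles, then multiply by the product's molar mass.
moles_P = moles_R * (coeff_P / coeff_R) = 0.514 * (3/3) = 0.514
mass_P = moles_P * M_P = 0.514 * 61.18
mass_P = 31.44652 g, rounded to 4 dp:

31.4465 g


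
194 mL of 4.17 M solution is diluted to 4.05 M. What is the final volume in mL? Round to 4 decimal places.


Dilution: M1*V1 = M2*V2, solve for V2.
V2 = M1*V1 / M2
V2 = 4.17 * 194 / 4.05
V2 = 808.98 / 4.05
V2 = 199.74814815 mL, rounded to 4 dp:

199.7481 mL


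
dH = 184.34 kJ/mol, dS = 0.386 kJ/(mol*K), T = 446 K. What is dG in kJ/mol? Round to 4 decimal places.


Gibbs: dG = dH - T*dS (consistent units, dS already in kJ/(mol*K)).
T*dS = 446 * 0.386 = 172.156
dG = 184.34 - (172.156)
dG = 12.184 kJ/mol, rounded to 4 dp:

12.1840 kJ/mol


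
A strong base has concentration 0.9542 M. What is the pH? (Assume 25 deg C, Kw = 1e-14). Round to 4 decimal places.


A strong base dissociates completely, so [OH-] equals the given concentration.
pOH = -log10([OH-]) = -log10(0.9542) = 0.020361
pH = 14 - pOH = 14 - 0.020361
pH = 13.979639, rounded to 4 dp:

13.9796


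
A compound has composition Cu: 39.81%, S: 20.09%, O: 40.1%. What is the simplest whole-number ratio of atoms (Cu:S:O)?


Assume 100 g of compound, divide each mass% by atomic mass to get moles, then normalize by the smallest to get a raw atom ratio.
Moles per 100 g: Cu: 39.81/63.546 = 0.6265, S: 20.09/32.065 = 0.6265, O: 40.1/15.999 = 2.5064
Raw ratio (divide by min = 0.6265): Cu: 1.0, S: 1.0, O: 4.001
Multiply by 1 to clear fractions: Cu: 1.0 ~= 1, S: 1.0 ~= 1, O: 4.001 ~= 4
Reduce by GCD to get the simplest whole-number ratio:

1:1:4


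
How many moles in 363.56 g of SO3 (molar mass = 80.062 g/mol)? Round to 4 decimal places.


n = mass / M
n = 363.56 / 80.062
n = 4.54098074 mol, rounded to 4 dp:

4.5410 mol


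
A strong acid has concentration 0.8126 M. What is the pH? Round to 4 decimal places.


A strong acid dissociates completely, so [H+] equals the given concentration.
pH = -log10([H+]) = -log10(0.8126)
pH = 0.09012318, rounded to 4 dp:

0.0901


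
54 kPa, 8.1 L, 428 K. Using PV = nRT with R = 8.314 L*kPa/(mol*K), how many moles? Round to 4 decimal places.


PV = nRT, solve for n = PV / (RT).
PV = 54 * 8.1 = 437.4
RT = 8.314 * 428 = 3558.392
n = 437.4 / 3558.392
n = 0.12292069 mol, rounded to 4 dp:

0.1229 mol


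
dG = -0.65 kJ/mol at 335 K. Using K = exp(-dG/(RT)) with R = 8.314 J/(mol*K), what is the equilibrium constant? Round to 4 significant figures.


dG is in kJ/mol; multiply by 1000 to match R in J/(mol*K).
RT = 8.314 * 335 = 2785.19 J/mol
exponent = -dG*1000 / (RT) = -(-0.65*1000) / 2785.19 = 0.23337726
K = exp(0.23337726)
K = 1.2628578, rounded to 4 significant figures:

1.263


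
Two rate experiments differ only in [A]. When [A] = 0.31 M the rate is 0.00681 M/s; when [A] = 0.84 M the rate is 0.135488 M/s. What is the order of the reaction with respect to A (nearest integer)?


Rate is proportional to [A]^n, so rate2/rate1 = ([A]2/[A]1)^n. Take logs to solve for n.
rate2/rate1 = 0.135488 / 0.00681 = 19.8954
[A]2/[A]1 = 0.84 / 0.31 = 2.7097
n = ln(19.8954) / ln(2.7097) = 3.0
Nearest integer order:

3


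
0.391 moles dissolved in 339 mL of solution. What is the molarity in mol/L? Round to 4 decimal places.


Convert volume to liters: V_L = V_mL / 1000.
V_L = 339 / 1000 = 0.339 L
M = n / V_L = 0.391 / 0.339
M = 1.15339233 mol/L, rounded to 4 dp:

1.1534 mol/L


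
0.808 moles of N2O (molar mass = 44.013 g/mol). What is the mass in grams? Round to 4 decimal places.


mass = n * M
mass = 0.808 * 44.013
mass = 35.562504 g, rounded to 4 dp:

35.5625 g


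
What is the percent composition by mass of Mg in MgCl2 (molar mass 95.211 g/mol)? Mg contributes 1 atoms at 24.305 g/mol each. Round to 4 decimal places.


pct = 100 * (n_elem * M_elem) / M_total
mass_contribution = 1 * 24.305 = 24.305 g/mol
pct = 100 * 24.305 / 95.211
pct = 25.52751258 %, rounded to 4 dp:

25.5275 %


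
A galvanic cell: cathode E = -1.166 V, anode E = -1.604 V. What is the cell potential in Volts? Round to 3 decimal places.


Standard cell potential: E_cell = E_cathode - E_anode.
E_cell = -1.166 - (-1.604)
E_cell = 0.438 V, rounded to 3 dp:

0.438 V


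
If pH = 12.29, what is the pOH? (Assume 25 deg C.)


At 25 deg C, pH + pOH = 14.
pOH = 14 - pH = 14 - 12.29
pOH = 1.71:

1.71


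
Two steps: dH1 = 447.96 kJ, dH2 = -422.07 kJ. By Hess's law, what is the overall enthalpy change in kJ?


Hess's law: enthalpy is a state function, so add the step enthalpies.
dH_total = dH1 + dH2 = 447.96 + (-422.07)
dH_total = 25.89 kJ:

25.89 kJ


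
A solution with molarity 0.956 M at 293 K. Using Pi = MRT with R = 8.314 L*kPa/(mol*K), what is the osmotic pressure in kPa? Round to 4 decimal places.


Osmotic pressure (van't Hoff): Pi = M*R*T.
RT = 8.314 * 293 = 2436.002
Pi = 0.956 * 2436.002
Pi = 2328.817912 kPa, rounded to 4 dp:

2328.8179 kPa


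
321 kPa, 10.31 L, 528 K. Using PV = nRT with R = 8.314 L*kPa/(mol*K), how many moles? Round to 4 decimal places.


PV = nRT, solve for n = PV / (RT).
PV = 321 * 10.31 = 3309.51
RT = 8.314 * 528 = 4389.792
n = 3309.51 / 4389.792
n = 0.75391044 mol, rounded to 4 dp:

0.7539 mol


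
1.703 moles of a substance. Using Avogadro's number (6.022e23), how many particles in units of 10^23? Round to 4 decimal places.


N = n * NA, then divide by 1e23 for the requested units.
N / 1e23 = n * 6.022
N / 1e23 = 1.703 * 6.022
N / 1e23 = 10.255466, rounded to 4 dp:

10.2555


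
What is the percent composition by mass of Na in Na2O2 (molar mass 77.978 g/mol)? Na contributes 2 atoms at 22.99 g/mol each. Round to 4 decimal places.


pct = 100 * (n_elem * M_elem) / M_total
mass_contribution = 2 * 22.99 = 45.98 g/mol
pct = 100 * 45.98 / 77.978
pct = 58.9653492 %, rounded to 4 dp:

58.9653 %


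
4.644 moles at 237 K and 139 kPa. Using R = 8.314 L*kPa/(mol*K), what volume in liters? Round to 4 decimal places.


PV = nRT, solve for V = nRT / P.
nRT = 4.644 * 8.314 * 237 = 9150.6212
V = 9150.6212 / 139
V = 65.83180719 L, rounded to 4 dp:

65.8318 L


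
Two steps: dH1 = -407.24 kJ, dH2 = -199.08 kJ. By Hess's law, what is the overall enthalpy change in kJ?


Hess's law: enthalpy is a state function, so add the step enthalpies.
dH_total = dH1 + dH2 = -407.24 + (-199.08)
dH_total = -606.32 kJ:

-606.32 kJ


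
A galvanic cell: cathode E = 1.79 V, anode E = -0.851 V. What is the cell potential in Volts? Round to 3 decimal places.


Standard cell potential: E_cell = E_cathode - E_anode.
E_cell = 1.79 - (-0.851)
E_cell = 2.641 V, rounded to 3 dp:

2.641 V


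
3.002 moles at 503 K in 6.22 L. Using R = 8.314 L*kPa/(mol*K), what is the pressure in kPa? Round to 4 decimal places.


PV = nRT, solve for P = nRT / V.
nRT = 3.002 * 8.314 * 503 = 12554.1899
P = 12554.1899 / 6.22
P = 2018.35850482 kPa, rounded to 4 dp:

2018.3585 kPa


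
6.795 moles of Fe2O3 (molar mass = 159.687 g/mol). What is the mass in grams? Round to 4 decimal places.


mass = n * M
mass = 6.795 * 159.687
mass = 1085.073165 g, rounded to 4 dp:

1085.0732 g


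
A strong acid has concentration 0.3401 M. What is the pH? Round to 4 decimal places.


A strong acid dissociates completely, so [H+] equals the given concentration.
pH = -log10([H+]) = -log10(0.3401)
pH = 0.46839337, rounded to 4 dp:

0.4684


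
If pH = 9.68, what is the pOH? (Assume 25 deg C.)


At 25 deg C, pH + pOH = 14.
pOH = 14 - pH = 14 - 9.68
pOH = 4.32:

4.32


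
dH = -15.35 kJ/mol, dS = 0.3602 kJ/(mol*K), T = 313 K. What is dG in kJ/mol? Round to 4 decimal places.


Gibbs: dG = dH - T*dS (consistent units, dS already in kJ/(mol*K)).
T*dS = 313 * 0.3602 = 112.7426
dG = -15.35 - (112.7426)
dG = -128.0926 kJ/mol, rounded to 4 dp:

-128.0926 kJ/mol


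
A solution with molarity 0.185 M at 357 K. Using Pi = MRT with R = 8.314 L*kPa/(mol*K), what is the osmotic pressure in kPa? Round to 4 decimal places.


Osmotic pressure (van't Hoff): Pi = M*R*T.
RT = 8.314 * 357 = 2968.098
Pi = 0.185 * 2968.098
Pi = 549.09813 kPa, rounded to 4 dp:

549.0981 kPa


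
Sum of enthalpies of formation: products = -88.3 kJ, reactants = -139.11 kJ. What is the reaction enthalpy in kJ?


dH_rxn = sum(dH_f products) - sum(dH_f reactants)
dH_rxn = -88.3 - (-139.11)
dH_rxn = 50.81 kJ:

50.81 kJ


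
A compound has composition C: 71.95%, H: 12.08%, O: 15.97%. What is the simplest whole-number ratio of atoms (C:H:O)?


Assume 100 g of compound, divide each mass% by atomic mass to get moles, then normalize by the smallest to get a raw atom ratio.
Moles per 100 g: C: 71.95/12.011 = 5.9903, H: 12.08/1.008 = 11.9841, O: 15.97/15.999 = 0.9982
Raw ratio (divide by min = 0.9982): C: 6.001, H: 12.006, O: 1.0
Multiply by 1 to clear fractions: C: 6.001 ~= 6, H: 12.006 ~= 12, O: 1.0 ~= 1
Reduce by GCD to get the simplest whole-number ratio:

6:12:1


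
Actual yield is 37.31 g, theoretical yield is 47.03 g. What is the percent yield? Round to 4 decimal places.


% yield = 100 * actual / theoretical
% yield = 100 * 37.31 / 47.03
% yield = 79.33234106 %, rounded to 4 dp:

79.3323 %


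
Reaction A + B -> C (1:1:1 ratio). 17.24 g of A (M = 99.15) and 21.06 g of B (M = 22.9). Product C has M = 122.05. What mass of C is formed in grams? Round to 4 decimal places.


Find moles of each reactant; the smaller value is the limiting reagent in a 1:1:1 reaction, so moles_C equals moles of the limiter.
n_A = mass_A / M_A = 17.24 / 99.15 = 0.173878 mol
n_B = mass_B / M_B = 21.06 / 22.9 = 0.919651 mol
Limiting reagent: A (smaller), n_limiting = 0.173878 mol
mass_C = n_limiting * M_C = 0.173878 * 122.05
mass_C = 21.2218099 g, rounded to 4 dp:

21.2218 g


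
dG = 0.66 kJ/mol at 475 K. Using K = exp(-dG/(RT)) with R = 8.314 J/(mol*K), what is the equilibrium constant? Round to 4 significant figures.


dG is in kJ/mol; multiply by 1000 to match R in J/(mol*K).
RT = 8.314 * 475 = 3949.15 J/mol
exponent = -dG*1000 / (RT) = -(0.66*1000) / 3949.15 = -0.16712457
K = exp(-0.16712457)
K = 0.84609421, rounded to 4 significant figures:

0.8461


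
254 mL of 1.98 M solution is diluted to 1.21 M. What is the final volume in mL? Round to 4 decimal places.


Dilution: M1*V1 = M2*V2, solve for V2.
V2 = M1*V1 / M2
V2 = 1.98 * 254 / 1.21
V2 = 502.92 / 1.21
V2 = 415.63636364 mL, rounded to 4 dp:

415.6364 mL


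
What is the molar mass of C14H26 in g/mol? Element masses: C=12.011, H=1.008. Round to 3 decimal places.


M = sum(count * atomic_mass) over atoms.
M = 14*12.011 + 26*1.008
M = 168.154 + 26.208
M = 194.362 g/mol, rounded to 3 dp:

194.362 g/mol


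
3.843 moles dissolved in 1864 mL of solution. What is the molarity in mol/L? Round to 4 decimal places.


Convert volume to liters: V_L = V_mL / 1000.
V_L = 1864 / 1000 = 1.864 L
M = n / V_L = 3.843 / 1.864
M = 2.06169528 mol/L, rounded to 4 dp:

2.0617 mol/L


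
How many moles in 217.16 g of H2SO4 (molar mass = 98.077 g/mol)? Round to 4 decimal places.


n = mass / M
n = 217.16 / 98.077
n = 2.21417866 mol, rounded to 4 dp:

2.2142 mol


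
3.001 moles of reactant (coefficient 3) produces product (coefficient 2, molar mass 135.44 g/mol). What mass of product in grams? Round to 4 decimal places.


Use the coefficient ratio to convert reactant moles to product moles, then multiply by the product's molar mass.
moles_P = moles_R * (coeff_P / coeff_R) = 3.001 * (2/3) = 2.000667
mass_P = moles_P * M_P = 2.000667 * 135.44
mass_P = 270.97033848 g, rounded to 4 dp:

270.9703 g


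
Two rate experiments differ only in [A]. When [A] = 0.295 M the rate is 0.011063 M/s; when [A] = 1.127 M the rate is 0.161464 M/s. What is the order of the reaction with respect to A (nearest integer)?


Rate is proportional to [A]^n, so rate2/rate1 = ([A]2/[A]1)^n. Take logs to solve for n.
rate2/rate1 = 0.161464 / 0.011063 = 14.595
[A]2/[A]1 = 1.127 / 0.295 = 3.8203
n = ln(14.595) / ln(3.8203) = 2.0
Nearest integer order:

2


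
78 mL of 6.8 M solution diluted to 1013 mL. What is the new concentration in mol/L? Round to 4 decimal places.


Dilution: M1*V1 = M2*V2, solve for M2.
M2 = M1*V1 / V2
M2 = 6.8 * 78 / 1013
M2 = 530.4 / 1013
M2 = 0.52359329 mol/L, rounded to 4 dp:

0.5236 mol/L


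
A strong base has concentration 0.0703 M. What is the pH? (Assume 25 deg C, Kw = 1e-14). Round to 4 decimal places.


A strong base dissociates completely, so [OH-] equals the given concentration.
pOH = -log10([OH-]) = -log10(0.0703) = 1.153045
pH = 14 - pOH = 14 - 1.153045
pH = 12.846955, rounded to 4 dp:

12.8470


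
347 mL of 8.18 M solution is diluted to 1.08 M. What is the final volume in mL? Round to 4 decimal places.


Dilution: M1*V1 = M2*V2, solve for V2.
V2 = M1*V1 / M2
V2 = 8.18 * 347 / 1.08
V2 = 2838.46 / 1.08
V2 = 2628.2037037 mL, rounded to 4 dp:

2628.2037 mL


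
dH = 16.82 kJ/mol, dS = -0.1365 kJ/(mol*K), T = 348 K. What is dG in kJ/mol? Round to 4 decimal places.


Gibbs: dG = dH - T*dS (consistent units, dS already in kJ/(mol*K)).
T*dS = 348 * -0.1365 = -47.502
dG = 16.82 - (-47.502)
dG = 64.322 kJ/mol, rounded to 4 dp:

64.3220 kJ/mol


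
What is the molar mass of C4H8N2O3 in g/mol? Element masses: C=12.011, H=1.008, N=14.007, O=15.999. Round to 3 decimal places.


M = sum(count * atomic_mass) over atoms.
M = 4*12.011 + 8*1.008 + 2*14.007 + 3*15.999
M = 48.044 + 8.064 + 28.014 + 47.997
M = 132.119 g/mol, rounded to 3 dp:

132.119 g/mol


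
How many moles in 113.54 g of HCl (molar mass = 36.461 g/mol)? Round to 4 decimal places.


n = mass / M
n = 113.54 / 36.461
n = 3.11401223 mol, rounded to 4 dp:

3.1140 mol


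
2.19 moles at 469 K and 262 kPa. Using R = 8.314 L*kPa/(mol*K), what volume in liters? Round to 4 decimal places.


PV = nRT, solve for V = nRT / P.
nRT = 2.19 * 8.314 * 469 = 8539.3925
V = 8539.3925 / 262
V = 32.59310115 L, rounded to 4 dp:

32.5931 L


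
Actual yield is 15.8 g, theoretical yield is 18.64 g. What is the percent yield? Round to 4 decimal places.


% yield = 100 * actual / theoretical
% yield = 100 * 15.8 / 18.64
% yield = 84.7639485 %, rounded to 4 dp:

84.7639 %


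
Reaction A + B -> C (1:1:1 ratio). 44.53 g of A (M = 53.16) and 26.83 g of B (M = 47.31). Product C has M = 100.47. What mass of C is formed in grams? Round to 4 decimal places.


Find moles of each reactant; the smaller value is the limiting reagent in a 1:1:1 reaction, so moles_C equals moles of the limiter.
n_A = mass_A / M_A = 44.53 / 53.16 = 0.83766 mol
n_B = mass_B / M_B = 26.83 / 47.31 = 0.567111 mol
Limiting reagent: B (smaller), n_limiting = 0.567111 mol
mass_C = n_limiting * M_C = 0.567111 * 100.47
mass_C = 56.97764217 g, rounded to 4 dp:

56.9776 g


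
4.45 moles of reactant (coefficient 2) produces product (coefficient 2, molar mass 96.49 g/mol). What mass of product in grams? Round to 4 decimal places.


Use the coefficient ratio to convert reactant moles to product moles, then multiply by the product's molar mass.
moles_P = moles_R * (coeff_P / coeff_R) = 4.45 * (2/2) = 4.45
mass_P = moles_P * M_P = 4.45 * 96.49
mass_P = 429.3805 g, rounded to 4 dp:

429.3805 g


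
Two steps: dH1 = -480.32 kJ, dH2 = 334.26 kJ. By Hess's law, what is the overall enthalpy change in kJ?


Hess's law: enthalpy is a state function, so add the step enthalpies.
dH_total = dH1 + dH2 = -480.32 + (334.26)
dH_total = -146.06 kJ:

-146.06 kJ


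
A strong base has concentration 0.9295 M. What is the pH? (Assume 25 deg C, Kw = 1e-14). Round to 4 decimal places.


A strong base dissociates completely, so [OH-] equals the given concentration.
pOH = -log10([OH-]) = -log10(0.9295) = 0.031751
pH = 14 - pOH = 14 - 0.031751
pH = 13.968249, rounded to 4 dp:

13.9682


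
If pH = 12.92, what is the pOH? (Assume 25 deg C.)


At 25 deg C, pH + pOH = 14.
pOH = 14 - pH = 14 - 12.92
pOH = 1.08:

1.08


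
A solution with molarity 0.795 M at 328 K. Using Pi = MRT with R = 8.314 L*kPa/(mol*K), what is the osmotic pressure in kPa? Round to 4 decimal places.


Osmotic pressure (van't Hoff): Pi = M*R*T.
RT = 8.314 * 328 = 2726.992
Pi = 0.795 * 2726.992
Pi = 2167.95864 kPa, rounded to 4 dp:

2167.9586 kPa


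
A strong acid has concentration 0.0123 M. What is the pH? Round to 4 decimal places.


A strong acid dissociates completely, so [H+] equals the given concentration.
pH = -log10([H+]) = -log10(0.0123)
pH = 1.91009489, rounded to 4 dp:

1.9101


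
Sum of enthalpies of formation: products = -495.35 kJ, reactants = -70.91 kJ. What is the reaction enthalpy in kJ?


dH_rxn = sum(dH_f products) - sum(dH_f reactants)
dH_rxn = -495.35 - (-70.91)
dH_rxn = -424.44 kJ:

-424.44 kJ


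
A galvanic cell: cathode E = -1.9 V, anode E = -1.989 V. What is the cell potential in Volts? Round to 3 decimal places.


Standard cell potential: E_cell = E_cathode - E_anode.
E_cell = -1.9 - (-1.989)
E_cell = 0.089 V, rounded to 3 dp:

0.089 V


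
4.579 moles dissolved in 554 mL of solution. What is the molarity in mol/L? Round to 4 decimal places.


Convert volume to liters: V_L = V_mL / 1000.
V_L = 554 / 1000 = 0.554 L
M = n / V_L = 4.579 / 0.554
M = 8.26534296 mol/L, rounded to 4 dp:

8.2653 mol/L


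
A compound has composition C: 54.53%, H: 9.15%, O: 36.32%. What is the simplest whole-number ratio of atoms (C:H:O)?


Assume 100 g of compound, divide each mass% by atomic mass to get moles, then normalize by the smallest to get a raw atom ratio.
Moles per 100 g: C: 54.53/12.011 = 4.54, H: 9.15/1.008 = 9.0774, O: 36.32/15.999 = 2.2701
Raw ratio (divide by min = 2.2701): C: 2.0, H: 3.999, O: 1.0
Multiply by 1 to clear fractions: C: 2.0 ~= 2, H: 3.999 ~= 4, O: 1.0 ~= 1
Reduce by GCD to get the simplest whole-number ratio:

2:4:1


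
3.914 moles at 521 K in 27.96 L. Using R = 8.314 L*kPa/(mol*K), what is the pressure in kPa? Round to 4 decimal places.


PV = nRT, solve for P = nRT / V.
nRT = 3.914 * 8.314 * 521 = 16953.8589
P = 16953.8589 / 27.96
P = 606.36119099 kPa, rounded to 4 dp:

606.3612 kPa


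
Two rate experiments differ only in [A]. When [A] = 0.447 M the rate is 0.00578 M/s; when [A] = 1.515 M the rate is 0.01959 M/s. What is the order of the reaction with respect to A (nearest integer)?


Rate is proportional to [A]^n, so rate2/rate1 = ([A]2/[A]1)^n. Take logs to solve for n.
rate2/rate1 = 0.01959 / 0.00578 = 3.3893
[A]2/[A]1 = 1.515 / 0.447 = 3.3893
n = ln(3.3893) / ln(3.3893) = 1.0
Nearest integer order:

1


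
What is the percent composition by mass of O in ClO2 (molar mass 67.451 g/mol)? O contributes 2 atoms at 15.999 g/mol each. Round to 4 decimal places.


pct = 100 * (n_elem * M_elem) / M_total
mass_contribution = 2 * 15.999 = 31.998 g/mol
pct = 100 * 31.998 / 67.451
pct = 47.43888156 %, rounded to 4 dp:

47.4389 %


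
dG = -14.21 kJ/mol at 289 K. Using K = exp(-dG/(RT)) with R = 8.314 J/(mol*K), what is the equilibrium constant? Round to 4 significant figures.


dG is in kJ/mol; multiply by 1000 to match R in J/(mol*K).
RT = 8.314 * 289 = 2402.746 J/mol
exponent = -dG*1000 / (RT) = -(-14.21*1000) / 2402.746 = 5.91406666
K = exp(5.91406666)
K = 370.20861, rounded to 4 significant figures:

370.2


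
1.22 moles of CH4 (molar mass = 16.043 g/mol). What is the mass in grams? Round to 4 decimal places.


mass = n * M
mass = 1.22 * 16.043
mass = 19.57246 g, rounded to 4 dp:

19.5725 g


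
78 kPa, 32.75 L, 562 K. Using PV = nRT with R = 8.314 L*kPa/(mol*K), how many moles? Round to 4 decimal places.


PV = nRT, solve for n = PV / (RT).
PV = 78 * 32.75 = 2554.5
RT = 8.314 * 562 = 4672.468
n = 2554.5 / 4672.468
n = 0.54671321 mol, rounded to 4 dp:

0.5467 mol


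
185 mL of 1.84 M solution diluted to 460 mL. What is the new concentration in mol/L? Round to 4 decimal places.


Dilution: M1*V1 = M2*V2, solve for M2.
M2 = M1*V1 / V2
M2 = 1.84 * 185 / 460
M2 = 340.4 / 460
M2 = 0.74 mol/L, rounded to 4 dp:

0.7400 mol/L


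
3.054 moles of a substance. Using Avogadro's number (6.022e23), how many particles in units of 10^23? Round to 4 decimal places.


N = n * NA, then divide by 1e23 for the requested units.
N / 1e23 = n * 6.022
N / 1e23 = 3.054 * 6.022
N / 1e23 = 18.391188, rounded to 4 dp:

18.3912


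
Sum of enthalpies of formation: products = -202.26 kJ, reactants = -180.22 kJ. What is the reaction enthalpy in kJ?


dH_rxn = sum(dH_f products) - sum(dH_f reactants)
dH_rxn = -202.26 - (-180.22)
dH_rxn = -22.04 kJ:

-22.04 kJ


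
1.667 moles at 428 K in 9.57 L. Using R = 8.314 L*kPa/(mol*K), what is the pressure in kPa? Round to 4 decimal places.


PV = nRT, solve for P = nRT / V.
nRT = 1.667 * 8.314 * 428 = 5931.8395
P = 5931.8395 / 9.57
P = 619.83693835 kPa, rounded to 4 dp:

619.8369 kPa


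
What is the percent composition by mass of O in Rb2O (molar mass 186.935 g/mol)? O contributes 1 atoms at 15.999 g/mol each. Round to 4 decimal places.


pct = 100 * (n_elem * M_elem) / M_total
mass_contribution = 1 * 15.999 = 15.999 g/mol
pct = 100 * 15.999 / 186.935
pct = 8.55858988 %, rounded to 4 dp:

8.5586 %


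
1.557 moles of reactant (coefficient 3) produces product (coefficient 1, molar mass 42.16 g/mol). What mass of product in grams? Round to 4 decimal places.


Use the coefficient ratio to convert reactant moles to product moles, then multiply by the product's molar mass.
moles_P = moles_R * (coeff_P / coeff_R) = 1.557 * (1/3) = 0.519
mass_P = moles_P * M_P = 0.519 * 42.16
mass_P = 21.88104 g, rounded to 4 dp:

21.8810 g


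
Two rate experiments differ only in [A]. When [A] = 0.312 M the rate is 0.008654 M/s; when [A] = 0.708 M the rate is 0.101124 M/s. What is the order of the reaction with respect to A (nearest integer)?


Rate is proportional to [A]^n, so rate2/rate1 = ([A]2/[A]1)^n. Take logs to solve for n.
rate2/rate1 = 0.101124 / 0.008654 = 11.6852
[A]2/[A]1 = 0.708 / 0.312 = 2.2692
n = ln(11.6852) / ln(2.2692) = 3.0
Nearest integer order:

3


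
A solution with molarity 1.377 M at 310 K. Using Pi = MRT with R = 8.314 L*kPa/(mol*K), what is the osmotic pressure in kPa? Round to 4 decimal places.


Osmotic pressure (van't Hoff): Pi = M*R*T.
RT = 8.314 * 310 = 2577.34
Pi = 1.377 * 2577.34
Pi = 3548.99718 kPa, rounded to 4 dp:

3548.9972 kPa


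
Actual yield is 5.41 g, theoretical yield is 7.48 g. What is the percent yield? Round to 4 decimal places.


% yield = 100 * actual / theoretical
% yield = 100 * 5.41 / 7.48
% yield = 72.32620321 %, rounded to 4 dp:

72.3262 %


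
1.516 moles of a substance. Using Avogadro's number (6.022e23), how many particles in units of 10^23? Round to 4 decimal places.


N = n * NA, then divide by 1e23 for the requested units.
N / 1e23 = n * 6.022
N / 1e23 = 1.516 * 6.022
N / 1e23 = 9.129352, rounded to 4 dp:

9.1294


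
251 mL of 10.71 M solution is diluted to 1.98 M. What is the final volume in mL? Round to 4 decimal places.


Dilution: M1*V1 = M2*V2, solve for V2.
V2 = M1*V1 / M2
V2 = 10.71 * 251 / 1.98
V2 = 2688.21 / 1.98
V2 = 1357.68181818 mL, rounded to 4 dp:

1357.6818 mL


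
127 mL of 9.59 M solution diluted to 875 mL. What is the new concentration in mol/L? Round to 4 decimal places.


Dilution: M1*V1 = M2*V2, solve for M2.
M2 = M1*V1 / V2
M2 = 9.59 * 127 / 875
M2 = 1217.93 / 875
M2 = 1.39192 mol/L, rounded to 4 dp:

1.3919 mol/L


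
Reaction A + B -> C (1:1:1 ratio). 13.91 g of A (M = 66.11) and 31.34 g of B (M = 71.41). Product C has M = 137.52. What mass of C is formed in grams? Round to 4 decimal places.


Find moles of each reactant; the smaller value is the limiting reagent in a 1:1:1 reaction, so moles_C equals moles of the limiter.
n_A = mass_A / M_A = 13.91 / 66.11 = 0.210407 mol
n_B = mass_B / M_B = 31.34 / 71.41 = 0.438874 mol
Limiting reagent: A (smaller), n_limiting = 0.210407 mol
mass_C = n_limiting * M_C = 0.210407 * 137.52
mass_C = 28.93517064 g, rounded to 4 dp:

28.9352 g


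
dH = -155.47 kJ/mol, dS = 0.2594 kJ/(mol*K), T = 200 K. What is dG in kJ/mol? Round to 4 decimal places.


Gibbs: dG = dH - T*dS (consistent units, dS already in kJ/(mol*K)).
T*dS = 200 * 0.2594 = 51.88
dG = -155.47 - (51.88)
dG = -207.35 kJ/mol, rounded to 4 dp:

-207.3500 kJ/mol


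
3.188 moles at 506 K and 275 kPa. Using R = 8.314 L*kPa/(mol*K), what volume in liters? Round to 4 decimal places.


PV = nRT, solve for V = nRT / P.
nRT = 3.188 * 8.314 * 506 = 13411.5462
V = 13411.5462 / 275
V = 48.76925891 L, rounded to 4 dp:

48.7693 L


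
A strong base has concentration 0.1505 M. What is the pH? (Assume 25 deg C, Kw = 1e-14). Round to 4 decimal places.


A strong base dissociates completely, so [OH-] equals the given concentration.
pOH = -log10([OH-]) = -log10(0.1505) = 0.822464
pH = 14 - pOH = 14 - 0.822464
pH = 13.177536, rounded to 4 dp:

13.1775


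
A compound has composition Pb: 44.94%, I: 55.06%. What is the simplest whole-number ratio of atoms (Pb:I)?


Assume 100 g of compound, divide each mass% by atomic mass to get moles, then normalize by the smallest to get a raw atom ratio.
Moles per 100 g: Pb: 44.94/207.2 = 0.2169, I: 55.06/126.904 = 0.4339
Raw ratio (divide by min = 0.2169): Pb: 1.0, I: 2.0
Multiply by 1 to clear fractions: Pb: 1.0 ~= 1, I: 2.0 ~= 2
Reduce by GCD to get the simplest whole-number ratio:

1:2


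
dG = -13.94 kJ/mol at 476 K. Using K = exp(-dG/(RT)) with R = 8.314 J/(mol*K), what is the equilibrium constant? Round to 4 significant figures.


dG is in kJ/mol; multiply by 1000 to match R in J/(mol*K).
RT = 8.314 * 476 = 3957.464 J/mol
exponent = -dG*1000 / (RT) = -(-13.94*1000) / 3957.464 = 3.52245782
K = exp(3.52245782)
K = 33.867567, rounded to 4 significant figures:

33.87


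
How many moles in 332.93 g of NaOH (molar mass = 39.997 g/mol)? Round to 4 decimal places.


n = mass / M
n = 332.93 / 39.997
n = 8.32387429 mol, rounded to 4 dp:

8.3239 mol


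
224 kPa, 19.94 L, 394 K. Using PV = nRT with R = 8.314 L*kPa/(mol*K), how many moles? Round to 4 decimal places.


PV = nRT, solve for n = PV / (RT).
PV = 224 * 19.94 = 4466.56
RT = 8.314 * 394 = 3275.716
n = 4466.56 / 3275.716
n = 1.36353701 mol, rounded to 4 dp:

1.3635 mol


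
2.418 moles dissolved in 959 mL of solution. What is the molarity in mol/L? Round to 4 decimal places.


Convert volume to liters: V_L = V_mL / 1000.
V_L = 959 / 1000 = 0.959 L
M = n / V_L = 2.418 / 0.959
M = 2.52137643 mol/L, rounded to 4 dp:

2.5214 mol/L


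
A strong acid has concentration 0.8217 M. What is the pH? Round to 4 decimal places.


A strong acid dissociates completely, so [H+] equals the given concentration.
pH = -log10([H+]) = -log10(0.8217)
pH = 0.08528671, rounded to 4 dp:

0.0853


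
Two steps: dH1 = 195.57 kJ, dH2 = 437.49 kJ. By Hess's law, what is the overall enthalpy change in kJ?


Hess's law: enthalpy is a state function, so add the step enthalpies.
dH_total = dH1 + dH2 = 195.57 + (437.49)
dH_total = 633.06 kJ:

633.06 kJ


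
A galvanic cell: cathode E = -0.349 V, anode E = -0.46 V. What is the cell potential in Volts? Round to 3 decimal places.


Standard cell potential: E_cell = E_cathode - E_anode.
E_cell = -0.349 - (-0.46)
E_cell = 0.111 V, rounded to 3 dp:

0.111 V


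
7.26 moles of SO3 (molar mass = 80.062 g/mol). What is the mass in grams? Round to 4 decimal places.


mass = n * M
mass = 7.26 * 80.062
mass = 581.25012 g, rounded to 4 dp:

581.2501 g


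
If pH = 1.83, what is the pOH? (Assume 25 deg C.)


At 25 deg C, pH + pOH = 14.
pOH = 14 - pH = 14 - 1.83
pOH = 12.17:

12.17


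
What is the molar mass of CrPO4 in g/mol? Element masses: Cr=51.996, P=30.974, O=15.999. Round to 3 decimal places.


M = sum(count * atomic_mass) over atoms.
M = 1*51.996 + 1*30.974 + 4*15.999
M = 51.996 + 30.974 + 63.996
M = 146.966 g/mol, rounded to 3 dp:

146.966 g/mol


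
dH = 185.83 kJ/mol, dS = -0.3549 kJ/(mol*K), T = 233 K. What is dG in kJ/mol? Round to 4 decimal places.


Gibbs: dG = dH - T*dS (consistent units, dS already in kJ/(mol*K)).
T*dS = 233 * -0.3549 = -82.6917
dG = 185.83 - (-82.6917)
dG = 268.5217 kJ/mol, rounded to 4 dp:

268.5217 kJ/mol


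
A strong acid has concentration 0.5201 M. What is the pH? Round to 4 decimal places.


A strong acid dissociates completely, so [H+] equals the given concentration.
pH = -log10([H+]) = -log10(0.5201)
pH = 0.28391315, rounded to 4 dp:

0.2839


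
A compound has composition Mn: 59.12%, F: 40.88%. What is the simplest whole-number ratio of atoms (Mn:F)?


Assume 100 g of compound, divide each mass% by atomic mass to get moles, then normalize by the smallest to get a raw atom ratio.
Moles per 100 g: Mn: 59.12/54.938 = 1.0761, F: 40.88/18.998 = 2.1518
Raw ratio (divide by min = 1.0761): Mn: 1.0, F: 2.0
Multiply by 1 to clear fractions: Mn: 1.0 ~= 1, F: 2.0 ~= 2
Reduce by GCD to get the simplest whole-number ratio:

1:2


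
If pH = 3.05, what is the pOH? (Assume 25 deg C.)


At 25 deg C, pH + pOH = 14.
pOH = 14 - pH = 14 - 3.05
pOH = 10.95:

10.95


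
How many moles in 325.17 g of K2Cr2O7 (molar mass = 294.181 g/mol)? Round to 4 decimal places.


n = mass / M
n = 325.17 / 294.181
n = 1.10533991 mol, rounded to 4 dp:

1.1053 mol


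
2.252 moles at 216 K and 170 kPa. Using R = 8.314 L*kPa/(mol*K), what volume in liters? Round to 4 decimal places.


PV = nRT, solve for V = nRT / P.
nRT = 2.252 * 8.314 * 216 = 4044.1956
V = 4044.1956 / 170
V = 23.78938588 L, rounded to 4 dp:

23.7894 L


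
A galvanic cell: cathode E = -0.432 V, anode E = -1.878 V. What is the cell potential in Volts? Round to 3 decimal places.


Standard cell potential: E_cell = E_cathode - E_anode.
E_cell = -0.432 - (-1.878)
E_cell = 1.446 V, rounded to 3 dp:

1.446 V


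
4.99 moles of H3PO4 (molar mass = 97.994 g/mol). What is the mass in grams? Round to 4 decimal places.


mass = n * M
mass = 4.99 * 97.994
mass = 488.99006 g, rounded to 4 dp:

488.9901 g


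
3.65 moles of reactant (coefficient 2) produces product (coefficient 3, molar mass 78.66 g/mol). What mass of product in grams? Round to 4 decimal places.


Use the coefficient ratio to convert reactant moles to product moles, then multiply by the product's molar mass.
moles_P = moles_R * (coeff_P / coeff_R) = 3.65 * (3/2) = 5.475
mass_P = moles_P * M_P = 5.475 * 78.66
mass_P = 430.6635 g, rounded to 4 dp:

430.6635 g
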